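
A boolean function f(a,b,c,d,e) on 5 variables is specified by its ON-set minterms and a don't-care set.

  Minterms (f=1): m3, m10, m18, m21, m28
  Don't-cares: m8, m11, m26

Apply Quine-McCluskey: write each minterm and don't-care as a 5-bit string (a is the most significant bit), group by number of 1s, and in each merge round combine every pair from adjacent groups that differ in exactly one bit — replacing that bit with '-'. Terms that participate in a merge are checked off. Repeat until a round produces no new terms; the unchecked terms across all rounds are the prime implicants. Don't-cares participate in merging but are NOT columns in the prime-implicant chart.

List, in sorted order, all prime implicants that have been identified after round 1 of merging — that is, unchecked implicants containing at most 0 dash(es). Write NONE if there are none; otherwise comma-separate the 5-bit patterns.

10101, 11100

[col 0] 00011*, 01000*, 01010*, 01011*, 10010*, 10101, 11010*, 11100
[col 1] -1010, 0-011, 010-0, 0101-, 1-010
Prime implicants: -1010, 0-011, 010-0, 0101-, 1-010, 10101, 11100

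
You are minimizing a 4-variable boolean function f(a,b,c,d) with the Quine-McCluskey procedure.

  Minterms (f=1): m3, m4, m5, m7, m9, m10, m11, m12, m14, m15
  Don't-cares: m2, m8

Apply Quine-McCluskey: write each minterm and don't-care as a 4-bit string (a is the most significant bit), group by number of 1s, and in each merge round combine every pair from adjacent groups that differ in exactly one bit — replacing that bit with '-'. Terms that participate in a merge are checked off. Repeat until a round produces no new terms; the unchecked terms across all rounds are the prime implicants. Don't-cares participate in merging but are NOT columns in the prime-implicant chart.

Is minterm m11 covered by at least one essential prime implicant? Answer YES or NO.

[col 0] 0010*, 0011*, 0100*, 0101*, 0111*, 1000*, 1001*, 1010*, 1011*, 1100*, 1110*, 1111*
[col 1] -010*, -011*, -100, -111*, 0-11*, 001-*, 01-1, 010-, 1-00*, 1-10*, 1-11*, 10-0*, 10-1*, 100-*, 101-*, 11-0*, 111-*
[col 2] --11, -01-, 1--0, 1-1-, 10--
Prime implicants: --11, -01-, -100, 01-1, 010-, 1--0, 1-1-, 10--
PI chart (minterm → PIs covering it):
  3 | --11,-01-
  4 | -100,010-
  5 | 01-1,010-
  7 | --11,01-1
  9 | 10--  (sole → essential)
  10 | -01-,1--0,1-1-,10--
  11 | --11,-01-,1-1-,10--
  12 | -100,1--0
  14 | 1--0,1-1-
  15 | --11,1-1-
Essential prime implicants: 10--

YES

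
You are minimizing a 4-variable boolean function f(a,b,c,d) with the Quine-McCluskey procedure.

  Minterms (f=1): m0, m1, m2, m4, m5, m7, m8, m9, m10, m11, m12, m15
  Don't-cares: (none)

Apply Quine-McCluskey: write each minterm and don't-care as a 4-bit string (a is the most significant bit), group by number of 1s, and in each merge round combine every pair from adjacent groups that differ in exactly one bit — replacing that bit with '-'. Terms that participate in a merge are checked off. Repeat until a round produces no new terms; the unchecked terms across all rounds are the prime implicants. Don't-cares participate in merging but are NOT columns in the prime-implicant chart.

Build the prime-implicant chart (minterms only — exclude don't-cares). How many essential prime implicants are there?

[col 0] 0000*, 0001*, 0010*, 0100*, 0101*, 0111*, 1000*, 1001*, 1010*, 1011*, 1100*, 1111*
[col 1] -000*, -001*, -010*, -100*, -111, 0-00*, 0-01*, 00-0*, 000-*, 01-1, 010-*, 1-00*, 1-11, 10-0*, 10-1*, 100-*, 101-*
[col 2] --00, -0-0, -00-, 0-0-, 10--
Prime implicants: --00, -0-0, -00-, -111, 0-0-, 01-1, 1-11, 10--
PI chart (minterm → PIs covering it):
  0 | --00,-0-0,-00-,0-0-
  1 | -00-,0-0-
  2 | -0-0  (sole → essential)
  4 | --00,0-0-
  5 | 0-0-,01-1
  7 | -111,01-1
  8 | --00,-0-0,-00-,10--
  9 | -00-,10--
  10 | -0-0,10--
  11 | 1-11,10--
  12 | --00  (sole → essential)
  15 | -111,1-11
Essential prime implicants: --00, -0-0

2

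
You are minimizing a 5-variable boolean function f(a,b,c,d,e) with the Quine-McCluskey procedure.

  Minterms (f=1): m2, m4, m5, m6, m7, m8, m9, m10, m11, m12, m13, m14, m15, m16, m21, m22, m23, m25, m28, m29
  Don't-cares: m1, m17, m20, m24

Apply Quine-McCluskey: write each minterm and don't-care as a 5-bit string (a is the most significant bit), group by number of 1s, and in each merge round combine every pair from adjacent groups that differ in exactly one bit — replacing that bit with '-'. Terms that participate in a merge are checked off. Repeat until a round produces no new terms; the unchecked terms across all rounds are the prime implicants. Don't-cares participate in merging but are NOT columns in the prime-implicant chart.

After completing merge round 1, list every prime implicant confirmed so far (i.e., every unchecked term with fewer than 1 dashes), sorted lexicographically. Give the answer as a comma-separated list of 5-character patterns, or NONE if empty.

[col 0] 00001*, 00010*, 00100*, 00101*, 00110*, 00111*, 01000*, 01001*, 01010*, 01011*, 01100*, 01101*, 01110*, 01111*, 10000*, 10001*, 10100*, 10101*, 10110*, 10111*, 11000*, 11001*, 11100*, 11101*
[col 1] -0001*, -0100*, -0101*, -0110*, -0111*, -1000*, -1001*, -1100*, -1101*, 0-001*, 0-010*, 0-100*, 0-101*, 0-110*, 0-111*, 00-01*, 00-10*, 001-0*, 001-1*, 0010-*, 0011-*, 01-00*, 01-01*, 01-10*, 01-11*, 010-0*, 010-1*, 0100-*, 0101-*, 011-0*, 011-1*, 0110-*, 0111-*, 1-000*, 1-001*, 1-100*, 1-101*, 10-00*, 10-01*, 1000-*, 101-0*, 101-1*, 1010-*, 1011-*, 11-00*, 11-01*, 1100-*, 1110-*
[col 2] --001*, --100*, --101*, -0-01*, -01-0*, -01-1*, -010-*, -011-*, -1-00*, -1-01*, -100-*, -110-*, 0--01*, 0--10, 0-1-0*, 0-1-1*, 0-10-*, 0-11-*, 001--*, 01--0*, 01--1*, 01-0-*, 01-1-*, 010--*, 011--*, 1--00*, 1--01*, 1-00-*, 1-10-*, 10-0-*, 101--*, 11-0-*
[col 3] ---01, --10-, -01--, -1-0-, 0-1--, 01---, 1--0-
Prime implicants: ---01, --10-, -01--, -1-0-, 0--10, 0-1--, 01---, 1--0-

NONE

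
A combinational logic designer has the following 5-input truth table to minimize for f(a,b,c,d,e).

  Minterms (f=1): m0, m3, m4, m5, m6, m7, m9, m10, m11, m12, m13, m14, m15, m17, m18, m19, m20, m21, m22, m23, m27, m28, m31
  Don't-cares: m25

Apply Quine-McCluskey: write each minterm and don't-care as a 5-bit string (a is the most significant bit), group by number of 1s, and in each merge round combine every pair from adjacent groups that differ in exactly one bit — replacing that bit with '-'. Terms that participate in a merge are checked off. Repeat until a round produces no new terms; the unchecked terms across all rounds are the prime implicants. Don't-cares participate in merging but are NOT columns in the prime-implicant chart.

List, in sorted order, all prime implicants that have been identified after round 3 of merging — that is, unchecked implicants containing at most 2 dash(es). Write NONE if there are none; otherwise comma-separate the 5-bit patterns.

size-2^0 implicants → 00000(✓)  00011(✓)  00100(✓)  00101(✓)  00110(✓)  00111(✓)  01001(✓)  01010(✓)  01011(✓)  01100(✓)  01101(✓)  01110(✓)  01111(✓)  10001(✓)  10010(✓)  10011(✓)  10100(✓)  10101(✓)  10110(✓)  10111(✓)  11001(✓)  11011(✓)  11100(✓)  11111(✓)
size-2^1 implicants → -0011(✓)  -0100(✓)  -0101(✓)  -0110(✓)  -0111(✓)  -1001(✓)  -1011(✓)  -1100(✓)  -1111(✓)  0-011(✓)  0-100(✓)  0-101(✓)  0-110(✓)  0-111(✓)  00-00  00-11(✓)  001-0(✓)  001-1(✓)  0010-(✓)  0011-(✓)  01-01(✓)  01-10(✓)  01-11(✓)  010-1(✓)  0101-(✓)  011-0(✓)  011-1(✓)  0110-(✓)  0111-(✓)  1-001(✓)  1-011(✓)  1-100(✓)  1-111(✓)  10-01(✓)  10-10(✓)  10-11(✓)  100-1(✓)  1001-(✓)  101-0(✓)  101-1(✓)  1010-(✓)  1011-(✓)  11-11(✓)  110-1(✓)
size-2^2 implicants → --011(✓)  --100  --111(✓)  -0-11(✓)  -01-0(✓)  -01-1(✓)  -010-(✓)  -011-(✓)  -1-11(✓)  -10-1  0--11(✓)  0-1-0(✓)  0-1-1(✓)  0-10-(✓)  0-11-(✓)  001--(✓)  01--1  01-1-  011--(✓)  1--11(✓)  1-0-1  10--1  10-1-  101--(✓)
size-2^3 implicants → ---11  -01--  0-1--
Unchecked terms (primes): ---11, --100, -01--, -10-1, 0-1--, 00-00, 01--1, 01-1-, 1-0-1, 10--1, 10-1-

--100, -10-1, 00-00, 01--1, 01-1-, 1-0-1, 10--1, 10-1-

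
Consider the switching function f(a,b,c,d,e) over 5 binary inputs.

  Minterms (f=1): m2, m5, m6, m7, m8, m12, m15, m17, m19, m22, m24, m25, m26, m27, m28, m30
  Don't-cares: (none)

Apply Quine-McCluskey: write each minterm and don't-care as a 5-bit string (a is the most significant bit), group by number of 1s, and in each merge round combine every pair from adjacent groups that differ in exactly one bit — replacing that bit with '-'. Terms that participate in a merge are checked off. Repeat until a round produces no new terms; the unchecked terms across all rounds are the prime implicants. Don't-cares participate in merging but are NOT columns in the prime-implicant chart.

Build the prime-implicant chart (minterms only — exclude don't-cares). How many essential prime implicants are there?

5

Round 0: 00010✓ 00101✓ 00110✓ 00111✓ 01000✓ 01100✓ 01111✓ 10001✓ 10011✓ 10110✓ 11000✓ 11001✓ 11010✓ 11011✓ 11100✓ 11110✓
Round 1: -0110 -1000✓ -1100✓ 0-111 00-10 001-1 0011- 01-00✓ 1-001✓ 1-011✓ 1-110 100-1✓ 11-00✓ 11-10✓ 110-0✓ 110-1✓ 1100-✓ 1101-✓ 111-0✓
Round 2: -1-00 1-0-1 11--0 110--
PIs = {-0110, -1-00, 0-111, 00-10, 001-1, 0011-, 1-0-1, 1-110, 11--0, 110--}
Coverage chart:
  m2: 00-10 ←essential
  m5: 001-1 ←essential
  m6: -0110,00-10,0011-
  m7: 0-111,001-1,0011-
  m8: -1-00 ←essential
  m12: -1-00 ←essential
  m15: 0-111 ←essential
  m17: 1-0-1 ←essential
  m19: 1-0-1 ←essential
  m22: -0110,1-110
  m24: -1-00,11--0,110--
  m25: 1-0-1,110--
  m26: 11--0,110--
  m27: 1-0-1,110--
  m28: -1-00,11--0
  m30: 1-110,11--0
Essential: -1-00, 0-111, 00-10, 001-1, 1-0-1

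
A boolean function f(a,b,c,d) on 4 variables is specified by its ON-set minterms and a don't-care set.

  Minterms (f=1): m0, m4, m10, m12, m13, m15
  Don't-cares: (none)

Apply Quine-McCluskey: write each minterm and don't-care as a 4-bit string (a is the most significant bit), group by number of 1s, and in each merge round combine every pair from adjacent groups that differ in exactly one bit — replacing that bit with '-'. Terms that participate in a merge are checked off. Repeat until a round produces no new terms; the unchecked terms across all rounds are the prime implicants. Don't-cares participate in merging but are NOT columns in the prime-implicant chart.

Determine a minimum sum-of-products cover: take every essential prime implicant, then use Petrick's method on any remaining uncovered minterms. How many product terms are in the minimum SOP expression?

4

Round 0: 0000✓ 0100✓ 1010 1100✓ 1101✓ 1111✓
Round 1: -100 0-00 11-1 110-
PIs = {-100, 0-00, 1010, 11-1, 110-}
Coverage chart:
  m0: 0-00 ←essential
  m4: -100,0-00
  m10: 1010 ←essential
  m12: -100,110-
  m13: 11-1,110-
  m15: 11-1 ←essential
Essential: 0-00, 1010, 11-1
Petrick residual → -100
Min cover (4 terms): bc'd' + a'c'd' + ab'cd' + abd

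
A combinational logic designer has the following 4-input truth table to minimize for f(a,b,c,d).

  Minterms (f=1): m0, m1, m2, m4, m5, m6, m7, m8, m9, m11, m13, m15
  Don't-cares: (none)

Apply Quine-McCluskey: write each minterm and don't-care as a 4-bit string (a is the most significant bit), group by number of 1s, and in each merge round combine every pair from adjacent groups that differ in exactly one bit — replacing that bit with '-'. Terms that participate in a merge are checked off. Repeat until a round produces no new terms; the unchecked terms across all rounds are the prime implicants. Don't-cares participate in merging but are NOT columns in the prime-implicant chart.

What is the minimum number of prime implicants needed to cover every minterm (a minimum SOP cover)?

4

[col 0] 0000*, 0001*, 0010*, 0100*, 0101*, 0110*, 0111*, 1000*, 1001*, 1011*, 1101*, 1111*
[col 1] -000*, -001*, -101*, -111*, 0-00*, 0-01*, 0-10*, 00-0*, 000-*, 01-0*, 01-1*, 010-*, 011-*, 1-01*, 1-11*, 10-1*, 100-*, 11-1*
[col 2] --01, -00-, -1-1, 0--0, 0-0-, 01--, 1--1
Prime implicants: --01, -00-, -1-1, 0--0, 0-0-, 01--, 1--1
PI chart (minterm → PIs covering it):
  0 | -00-,0--0,0-0-
  1 | --01,-00-,0-0-
  2 | 0--0  (sole → essential)
  4 | 0--0,0-0-,01--
  5 | --01,-1-1,0-0-,01--
  6 | 0--0,01--
  7 | -1-1,01--
  8 | -00-  (sole → essential)
  9 | --01,-00-,1--1
  11 | 1--1  (sole → essential)
  13 | --01,-1-1,1--1
  15 | -1-1,1--1
Essential prime implicants: -00-, 0--0, 1--1
Petrick residual → -1-1
Minimum SOP uses 4 PIs: b'c' + bd + a'd' + ad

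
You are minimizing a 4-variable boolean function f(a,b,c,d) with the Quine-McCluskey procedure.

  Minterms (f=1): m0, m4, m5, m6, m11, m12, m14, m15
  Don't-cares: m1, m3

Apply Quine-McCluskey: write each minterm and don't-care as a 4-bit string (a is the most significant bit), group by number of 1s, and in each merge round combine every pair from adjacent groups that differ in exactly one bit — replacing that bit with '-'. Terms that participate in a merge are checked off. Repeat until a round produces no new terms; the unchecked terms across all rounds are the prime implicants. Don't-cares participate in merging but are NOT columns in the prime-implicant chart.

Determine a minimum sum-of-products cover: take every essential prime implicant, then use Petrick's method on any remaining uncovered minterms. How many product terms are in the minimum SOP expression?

Round 0: 0000✓ 0001✓ 0011✓ 0100✓ 0101✓ 0110✓ 1011✓ 1100✓ 1110✓ 1111✓
Round 1: -011 -100✓ -110✓ 0-00✓ 0-01✓ 00-1 000-✓ 01-0✓ 010-✓ 1-11 11-0✓ 111-
Round 2: -1-0 0-0-
PIs = {-011, -1-0, 0-0-, 00-1, 1-11, 111-}
Coverage chart:
  m0: 0-0- ←essential
  m4: -1-0,0-0-
  m5: 0-0- ←essential
  m6: -1-0 ←essential
  m11: -011,1-11
  m12: -1-0 ←essential
  m14: -1-0,111-
  m15: 1-11,111-
Essential: -1-0, 0-0-
Petrick residual → 1-11
Min cover (3 terms): bd' + a'c' + acd

3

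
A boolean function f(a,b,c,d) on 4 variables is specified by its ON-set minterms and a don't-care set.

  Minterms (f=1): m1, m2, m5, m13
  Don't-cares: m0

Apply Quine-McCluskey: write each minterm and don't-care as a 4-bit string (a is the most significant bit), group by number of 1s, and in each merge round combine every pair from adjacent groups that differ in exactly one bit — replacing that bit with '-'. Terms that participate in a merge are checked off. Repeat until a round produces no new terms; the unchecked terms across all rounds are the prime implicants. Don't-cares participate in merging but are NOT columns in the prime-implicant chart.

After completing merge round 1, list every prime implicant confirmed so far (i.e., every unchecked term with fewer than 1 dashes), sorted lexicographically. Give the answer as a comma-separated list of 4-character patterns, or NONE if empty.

NONE

Round 0: 0000✓ 0001✓ 0010✓ 0101✓ 1101✓
Round 1: -101 0-01 00-0 000-
PIs = {-101, 0-01, 00-0, 000-}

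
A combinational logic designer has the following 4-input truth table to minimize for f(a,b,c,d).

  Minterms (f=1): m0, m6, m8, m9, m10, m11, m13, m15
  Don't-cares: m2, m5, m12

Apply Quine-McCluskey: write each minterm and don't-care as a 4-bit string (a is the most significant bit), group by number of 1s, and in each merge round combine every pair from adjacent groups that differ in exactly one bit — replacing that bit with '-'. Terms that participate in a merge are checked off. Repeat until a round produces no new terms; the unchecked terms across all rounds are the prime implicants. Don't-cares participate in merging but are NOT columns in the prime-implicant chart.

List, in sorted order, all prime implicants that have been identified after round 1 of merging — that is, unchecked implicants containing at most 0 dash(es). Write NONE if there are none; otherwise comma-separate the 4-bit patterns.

Round 0: 0000✓ 0010✓ 0101✓ 0110✓ 1000✓ 1001✓ 1010✓ 1011✓ 1100✓ 1101✓ 1111✓
Round 1: -000✓ -010✓ -101 0-10 00-0✓ 1-00✓ 1-01✓ 1-11✓ 10-0✓ 10-1✓ 100-✓ 101-✓ 11-1✓ 110-✓
Round 2: -0-0 1--1 1-0- 10--
PIs = {-0-0, -101, 0-10, 1--1, 1-0-, 10--}

NONE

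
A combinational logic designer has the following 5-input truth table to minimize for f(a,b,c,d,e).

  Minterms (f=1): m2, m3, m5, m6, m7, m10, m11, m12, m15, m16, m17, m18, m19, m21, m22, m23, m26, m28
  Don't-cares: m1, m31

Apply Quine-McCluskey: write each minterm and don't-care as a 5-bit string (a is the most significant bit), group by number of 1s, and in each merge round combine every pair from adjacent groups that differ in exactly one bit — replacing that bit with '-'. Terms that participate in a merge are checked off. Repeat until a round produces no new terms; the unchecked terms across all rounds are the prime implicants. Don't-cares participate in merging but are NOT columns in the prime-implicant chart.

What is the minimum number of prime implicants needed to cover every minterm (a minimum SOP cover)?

size-2^0 implicants → 00001(✓)  00010(✓)  00011(✓)  00101(✓)  00110(✓)  00111(✓)  01010(✓)  01011(✓)  01100(✓)  01111(✓)  10000(✓)  10001(✓)  10010(✓)  10011(✓)  10101(✓)  10110(✓)  10111(✓)  11010(✓)  11100(✓)  11111(✓)
size-2^1 implicants → -0001(✓)  -0010(✓)  -0011(✓)  -0101(✓)  -0110(✓)  -0111(✓)  -1010(✓)  -1100  -1111(✓)  0-010(✓)  0-011(✓)  0-111(✓)  00-01(✓)  00-10(✓)  00-11(✓)  000-1(✓)  0001-(✓)  001-1(✓)  0011-(✓)  01-11(✓)  0101-(✓)  1-010(✓)  1-111(✓)  10-01(✓)  10-10(✓)  10-11(✓)  100-0(✓)  100-1(✓)  1000-(✓)  1001-(✓)  101-1(✓)  1011-(✓)
size-2^2 implicants → --010  --111  -0-01(✓)  -0-10(✓)  -0-11(✓)  -00-1(✓)  -001-(✓)  -01-1(✓)  -011-(✓)  0--11  0-01-  00--1(✓)  00-1-(✓)  10--1(✓)  10-1-(✓)  100--
size-2^3 implicants → -0--1  -0-1-
Unchecked terms (primes): --010, --111, -0--1, -0-1-, -1100, 0--11, 0-01-, 100--
Minterm coverage:
  m2 ⊆ --010,-0-1-,0-01-
  m3 ⊆ -0--1,-0-1-,0--11,0-01-
  m5 ⊆ -0--1 [E]
  m6 ⊆ -0-1- [E]
  m7 ⊆ --111,-0--1,-0-1-,0--11
  m10 ⊆ --010,0-01-
  m11 ⊆ 0--11,0-01-
  m12 ⊆ -1100 [E]
  m15 ⊆ --111,0--11
  m16 ⊆ 100-- [E]
  m17 ⊆ -0--1,100--
  m18 ⊆ --010,-0-1-,100--
  m19 ⊆ -0--1,-0-1-,100--
  m21 ⊆ -0--1 [E]
  m22 ⊆ -0-1- [E]
  m23 ⊆ --111,-0--1,-0-1-
  m26 ⊆ --010 [E]
  m28 ⊆ -1100 [E]
E = {--010, -0--1, -0-1-, -1100, 100--}
Petrick residual → 0--11
Cover = c'de' + b'e + b'd + bcd'e' + a'de + ab'c'  |cover|=6

6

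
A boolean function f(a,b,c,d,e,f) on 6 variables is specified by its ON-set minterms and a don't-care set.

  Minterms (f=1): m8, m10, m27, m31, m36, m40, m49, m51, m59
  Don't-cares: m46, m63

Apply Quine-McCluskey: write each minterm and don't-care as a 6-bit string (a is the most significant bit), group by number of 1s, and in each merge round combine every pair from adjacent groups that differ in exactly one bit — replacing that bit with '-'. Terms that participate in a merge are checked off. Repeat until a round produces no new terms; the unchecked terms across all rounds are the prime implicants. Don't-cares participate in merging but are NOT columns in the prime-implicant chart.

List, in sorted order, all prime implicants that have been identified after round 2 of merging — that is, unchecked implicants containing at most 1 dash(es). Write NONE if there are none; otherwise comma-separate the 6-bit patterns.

-01000, 0010-0, 100100, 101110, 11-011, 1100-1

size-2^0 implicants → 001000(✓)  001010(✓)  011011(✓)  011111(✓)  100100  101000(✓)  101110  110001(✓)  110011(✓)  111011(✓)  111111(✓)
size-2^1 implicants → -01000  -11011(✓)  -11111(✓)  0010-0  011-11(✓)  11-011  1100-1  111-11(✓)
size-2^2 implicants → -11-11
Unchecked terms (primes): -01000, -11-11, 0010-0, 100100, 101110, 11-011, 1100-1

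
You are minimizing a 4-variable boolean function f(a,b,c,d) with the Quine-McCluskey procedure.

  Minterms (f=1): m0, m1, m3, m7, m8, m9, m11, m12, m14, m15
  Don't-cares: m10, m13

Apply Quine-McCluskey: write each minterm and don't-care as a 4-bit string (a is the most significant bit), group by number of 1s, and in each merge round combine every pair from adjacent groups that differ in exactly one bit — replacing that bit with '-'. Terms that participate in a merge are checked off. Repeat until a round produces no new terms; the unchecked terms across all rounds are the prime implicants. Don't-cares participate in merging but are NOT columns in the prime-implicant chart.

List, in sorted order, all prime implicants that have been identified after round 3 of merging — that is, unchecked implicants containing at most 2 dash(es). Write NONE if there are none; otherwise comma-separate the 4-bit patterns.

--11, -0-1, -00-

[col 0] 0000*, 0001*, 0011*, 0111*, 1000*, 1001*, 1010*, 1011*, 1100*, 1101*, 1110*, 1111*
[col 1] -000*, -001*, -011*, -111*, 0-11*, 00-1*, 000-*, 1-00*, 1-01*, 1-10*, 1-11*, 10-0*, 10-1*, 100-*, 101-*, 11-0*, 11-1*, 110-*, 111-*
[col 2] --11, -0-1, -00-, 1--0*, 1--1*, 1-0-*, 1-1-*, 10--*, 11--*
[col 3] 1---
Prime implicants: --11, -0-1, -00-, 1---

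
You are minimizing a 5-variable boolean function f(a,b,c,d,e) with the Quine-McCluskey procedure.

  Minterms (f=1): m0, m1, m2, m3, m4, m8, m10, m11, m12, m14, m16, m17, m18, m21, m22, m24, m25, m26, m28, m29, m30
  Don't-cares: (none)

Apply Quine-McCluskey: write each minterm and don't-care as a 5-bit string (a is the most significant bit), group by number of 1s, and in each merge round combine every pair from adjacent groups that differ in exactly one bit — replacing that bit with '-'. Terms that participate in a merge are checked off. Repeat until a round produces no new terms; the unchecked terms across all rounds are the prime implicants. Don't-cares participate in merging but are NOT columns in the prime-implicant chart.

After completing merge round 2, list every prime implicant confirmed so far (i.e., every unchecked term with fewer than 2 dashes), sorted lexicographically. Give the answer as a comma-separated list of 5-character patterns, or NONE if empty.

[col 0] 00000*, 00001*, 00010*, 00011*, 00100*, 01000*, 01010*, 01011*, 01100*, 01110*, 10000*, 10001*, 10010*, 10101*, 10110*, 11000*, 11001*, 11010*, 11100*, 11101*, 11110*
[col 1] -0000*, -0001*, -0010*, -1000*, -1010*, -1100*, -1110*, 0-000*, 0-010*, 0-011*, 0-100*, 00-00*, 000-0*, 000-1*, 0000-*, 0001-*, 01-00*, 01-10*, 010-0*, 0101-*, 011-0*, 1-000*, 1-001*, 1-010*, 1-101*, 1-110*, 10-01*, 10-10*, 100-0*, 1000-*, 11-00*, 11-01*, 11-10*, 110-0*, 1100-*, 111-0*, 1110-*
[col 2] --000*, --010*, -00-0*, -000-, -1-00*, -1-10*, -10-0*, -11-0*, 0--00, 0-0-0*, 0-01-, 000--, 01--0*, 1--01, 1--10, 1-0-0*, 1-00-, 11--0*, 11-0-
[col 3] --0-0, -1--0
Prime implicants: --0-0, -000-, -1--0, 0--00, 0-01-, 000--, 1--01, 1--10, 1-00-, 11-0-

NONE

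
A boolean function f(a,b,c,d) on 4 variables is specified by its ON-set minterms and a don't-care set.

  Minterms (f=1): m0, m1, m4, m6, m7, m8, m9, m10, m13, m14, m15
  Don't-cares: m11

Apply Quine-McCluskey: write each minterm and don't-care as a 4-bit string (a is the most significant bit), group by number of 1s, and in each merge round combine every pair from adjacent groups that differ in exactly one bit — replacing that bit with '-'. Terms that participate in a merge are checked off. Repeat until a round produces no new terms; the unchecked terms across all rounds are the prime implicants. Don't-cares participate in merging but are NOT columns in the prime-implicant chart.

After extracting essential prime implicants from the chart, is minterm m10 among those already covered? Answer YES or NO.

NO

Round 0: 0000✓ 0001✓ 0100✓ 0110✓ 0111✓ 1000✓ 1001✓ 1010✓ 1011✓ 1101✓ 1110✓ 1111✓
Round 1: -000✓ -001✓ -110✓ -111✓ 0-00 000-✓ 01-0 011-✓ 1-01✓ 1-10✓ 1-11✓ 10-0✓ 10-1✓ 100-✓ 101-✓ 11-1✓ 111-✓
Round 2: -00- -11- 1--1 1-1- 10--
PIs = {-00-, -11-, 0-00, 01-0, 1--1, 1-1-, 10--}
Coverage chart:
  m0: -00-,0-00
  m1: -00- ←essential
  m4: 0-00,01-0
  m6: -11-,01-0
  m7: -11- ←essential
  m8: -00-,10--
  m9: -00-,1--1,10--
  m10: 1-1-,10--
  m13: 1--1 ←essential
  m14: -11-,1-1-
  m15: -11-,1--1,1-1-
Essential: -00-, -11-, 1--1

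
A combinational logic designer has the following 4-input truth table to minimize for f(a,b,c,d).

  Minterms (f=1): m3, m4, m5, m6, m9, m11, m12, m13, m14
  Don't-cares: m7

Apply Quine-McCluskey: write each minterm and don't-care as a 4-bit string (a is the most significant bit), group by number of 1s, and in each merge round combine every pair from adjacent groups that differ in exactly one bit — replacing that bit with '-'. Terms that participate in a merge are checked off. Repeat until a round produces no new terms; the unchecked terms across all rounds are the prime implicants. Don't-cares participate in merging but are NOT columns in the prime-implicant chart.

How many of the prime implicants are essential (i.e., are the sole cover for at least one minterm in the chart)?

1

size-2^0 implicants → 0011(✓)  0100(✓)  0101(✓)  0110(✓)  0111(✓)  1001(✓)  1011(✓)  1100(✓)  1101(✓)  1110(✓)
size-2^1 implicants → -011  -100(✓)  -101(✓)  -110(✓)  0-11  01-0(✓)  01-1(✓)  010-(✓)  011-(✓)  1-01  10-1  11-0(✓)  110-(✓)
size-2^2 implicants → -1-0  -10-  01--
Unchecked terms (primes): -011, -1-0, -10-, 0-11, 01--, 1-01, 10-1
Minterm coverage:
  m3 ⊆ -011,0-11
  m4 ⊆ -1-0,-10-,01--
  m5 ⊆ -10-,01--
  m6 ⊆ -1-0,01--
  m9 ⊆ 1-01,10-1
  m11 ⊆ -011,10-1
  m12 ⊆ -1-0,-10-
  m13 ⊆ -10-,1-01
  m14 ⊆ -1-0 [E]
E = {-1-0}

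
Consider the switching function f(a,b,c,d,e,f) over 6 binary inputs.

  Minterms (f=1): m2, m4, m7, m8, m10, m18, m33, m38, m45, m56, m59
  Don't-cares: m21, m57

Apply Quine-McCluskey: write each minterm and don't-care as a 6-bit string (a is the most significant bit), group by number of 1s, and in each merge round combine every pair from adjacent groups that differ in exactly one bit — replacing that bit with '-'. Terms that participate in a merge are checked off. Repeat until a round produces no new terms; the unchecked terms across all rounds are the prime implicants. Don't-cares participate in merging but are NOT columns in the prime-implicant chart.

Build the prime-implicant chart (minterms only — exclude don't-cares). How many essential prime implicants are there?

Round 0: 000010✓ 000100 000111 001000✓ 001010✓ 010010✓ 010101 100001 100110 101101 111000✓ 111001✓ 111011✓
Round 1: 0-0010 00-010 0010-0 1110-1 11100-
PIs = {0-0010, 00-010, 000100, 000111, 0010-0, 010101, 100001, 100110, 101101, 1110-1, 11100-}
Coverage chart:
  m2: 0-0010,00-010
  m4: 000100 ←essential
  m7: 000111 ←essential
  m8: 0010-0 ←essential
  m10: 00-010,0010-0
  m18: 0-0010 ←essential
  m33: 100001 ←essential
  m38: 100110 ←essential
  m45: 101101 ←essential
  m56: 11100- ←essential
  m59: 1110-1 ←essential
Essential: 0-0010, 000100, 000111, 0010-0, 100001, 100110, 101101, 1110-1, 11100-

9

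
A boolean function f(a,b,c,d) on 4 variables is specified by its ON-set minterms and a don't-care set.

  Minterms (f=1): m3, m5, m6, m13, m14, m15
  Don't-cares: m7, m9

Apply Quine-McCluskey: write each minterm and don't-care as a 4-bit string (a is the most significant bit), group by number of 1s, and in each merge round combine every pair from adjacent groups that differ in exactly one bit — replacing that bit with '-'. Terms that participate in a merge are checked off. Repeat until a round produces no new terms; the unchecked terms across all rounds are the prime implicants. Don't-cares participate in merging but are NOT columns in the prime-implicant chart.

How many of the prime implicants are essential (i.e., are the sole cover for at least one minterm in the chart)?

3

size-2^0 implicants → 0011(✓)  0101(✓)  0110(✓)  0111(✓)  1001(✓)  1101(✓)  1110(✓)  1111(✓)
size-2^1 implicants → -101(✓)  -110(✓)  -111(✓)  0-11  01-1(✓)  011-(✓)  1-01  11-1(✓)  111-(✓)
size-2^2 implicants → -1-1  -11-
Unchecked terms (primes): -1-1, -11-, 0-11, 1-01
Minterm coverage:
  m3 ⊆ 0-11 [E]
  m5 ⊆ -1-1 [E]
  m6 ⊆ -11- [E]
  m13 ⊆ -1-1,1-01
  m14 ⊆ -11- [E]
  m15 ⊆ -1-1,-11-
E = {-1-1, -11-, 0-11}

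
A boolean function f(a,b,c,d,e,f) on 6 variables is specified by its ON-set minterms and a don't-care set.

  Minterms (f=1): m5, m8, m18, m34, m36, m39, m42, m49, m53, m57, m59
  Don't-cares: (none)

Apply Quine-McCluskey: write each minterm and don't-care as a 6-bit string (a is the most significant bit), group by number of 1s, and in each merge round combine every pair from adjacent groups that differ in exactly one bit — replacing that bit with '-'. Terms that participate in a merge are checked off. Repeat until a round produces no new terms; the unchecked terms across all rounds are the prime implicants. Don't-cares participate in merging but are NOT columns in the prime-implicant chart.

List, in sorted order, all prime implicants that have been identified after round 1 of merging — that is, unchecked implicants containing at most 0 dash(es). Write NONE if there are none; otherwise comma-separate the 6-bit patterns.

000101, 001000, 010010, 100100, 100111

size-2^0 implicants → 000101  001000  010010  100010(✓)  100100  100111  101010(✓)  110001(✓)  110101(✓)  111001(✓)  111011(✓)
size-2^1 implicants → 10-010  11-001  110-01  1110-1
Unchecked terms (primes): 000101, 001000, 010010, 10-010, 100100, 100111, 11-001, 110-01, 1110-1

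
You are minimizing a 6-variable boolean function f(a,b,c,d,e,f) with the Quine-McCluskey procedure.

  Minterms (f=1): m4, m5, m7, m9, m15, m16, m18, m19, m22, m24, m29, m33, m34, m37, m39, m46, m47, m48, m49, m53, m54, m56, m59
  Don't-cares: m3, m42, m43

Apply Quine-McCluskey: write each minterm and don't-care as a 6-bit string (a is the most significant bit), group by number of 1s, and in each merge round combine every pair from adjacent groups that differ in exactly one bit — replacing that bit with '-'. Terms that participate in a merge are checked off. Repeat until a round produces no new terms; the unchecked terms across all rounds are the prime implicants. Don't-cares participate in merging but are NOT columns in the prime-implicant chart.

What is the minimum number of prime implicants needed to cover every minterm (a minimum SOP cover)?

11

size-2^0 implicants → 000011(✓)  000100(✓)  000101(✓)  000111(✓)  001001  001111(✓)  010000(✓)  010010(✓)  010011(✓)  010110(✓)  011000(✓)  011101  100001(✓)  100010(✓)  100101(✓)  100111(✓)  101010(✓)  101011(✓)  101110(✓)  101111(✓)  110000(✓)  110001(✓)  110101(✓)  110110(✓)  111000(✓)  111011(✓)
size-2^1 implicants → -00101(✓)  -00111(✓)  -01111(✓)  -10000(✓)  -10110  -11000(✓)  0-0011  00-111(✓)  000-11  0001-1(✓)  00010-  01-000(✓)  010-10  0100-0  01001-  1-0001(✓)  1-0101(✓)  1-1011  10-010  10-111(✓)  100-01(✓)  1001-1(✓)  101-10(✓)  101-11(✓)  10101-(✓)  10111-(✓)  11-000(✓)  110-01(✓)  11000-
size-2^2 implicants → -0-111  -001-1  -1-000  1-0-01  101-1-
Unchecked terms (primes): -0-111, -001-1, -1-000, -10110, 0-0011, 000-11, 00010-, 001001, 010-10, 0100-0, 01001-, 011101, 1-0-01, 1-1011, 10-010, 101-1-, 11000-
Minterm coverage:
  m4 ⊆ 00010- [E]
  m5 ⊆ -001-1,00010-
  m7 ⊆ -0-111,-001-1,000-11
  m9 ⊆ 001001 [E]
  m15 ⊆ -0-111 [E]
  m16 ⊆ -1-000,0100-0
  m18 ⊆ 010-10,0100-0,01001-
  m19 ⊆ 0-0011,01001-
  m22 ⊆ -10110,010-10
  m24 ⊆ -1-000 [E]
  m29 ⊆ 011101 [E]
  m33 ⊆ 1-0-01 [E]
  m34 ⊆ 10-010 [E]
  m37 ⊆ -001-1,1-0-01
  m39 ⊆ -0-111,-001-1
  m46 ⊆ 101-1- [E]
  m47 ⊆ -0-111,101-1-
  m48 ⊆ -1-000,11000-
  m49 ⊆ 1-0-01,11000-
  m53 ⊆ 1-0-01 [E]
  m54 ⊆ -10110 [E]
  m56 ⊆ -1-000 [E]
  m59 ⊆ 1-1011 [E]
E = {-0-111, -1-000, -10110, 00010-, 001001, 011101, 1-0-01, 1-1011, 10-010, 101-1-}
Petrick residual → 01001-
Cover = b'def + bd'e'f' + bc'def' + a'b'c'de' + a'b'cd'e'f + a'bc'd'e + a'bcde'f + ac'e'f + acd'ef + ab'd'ef' + ab'ce  |cover|=11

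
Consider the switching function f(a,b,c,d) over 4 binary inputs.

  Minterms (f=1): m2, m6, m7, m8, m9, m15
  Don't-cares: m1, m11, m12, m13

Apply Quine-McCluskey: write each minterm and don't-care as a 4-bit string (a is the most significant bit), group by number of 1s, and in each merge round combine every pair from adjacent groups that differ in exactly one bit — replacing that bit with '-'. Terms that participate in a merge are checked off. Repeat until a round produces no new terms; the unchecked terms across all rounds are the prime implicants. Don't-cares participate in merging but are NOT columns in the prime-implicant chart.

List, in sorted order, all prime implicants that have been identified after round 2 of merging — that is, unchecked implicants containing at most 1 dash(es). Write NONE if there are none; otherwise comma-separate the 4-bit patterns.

-001, -111, 0-10, 011-

size-2^0 implicants → 0001(✓)  0010(✓)  0110(✓)  0111(✓)  1000(✓)  1001(✓)  1011(✓)  1100(✓)  1101(✓)  1111(✓)
size-2^1 implicants → -001  -111  0-10  011-  1-00(✓)  1-01(✓)  1-11(✓)  10-1(✓)  100-(✓)  11-1(✓)  110-(✓)
size-2^2 implicants → 1--1  1-0-
Unchecked terms (primes): -001, -111, 0-10, 011-, 1--1, 1-0-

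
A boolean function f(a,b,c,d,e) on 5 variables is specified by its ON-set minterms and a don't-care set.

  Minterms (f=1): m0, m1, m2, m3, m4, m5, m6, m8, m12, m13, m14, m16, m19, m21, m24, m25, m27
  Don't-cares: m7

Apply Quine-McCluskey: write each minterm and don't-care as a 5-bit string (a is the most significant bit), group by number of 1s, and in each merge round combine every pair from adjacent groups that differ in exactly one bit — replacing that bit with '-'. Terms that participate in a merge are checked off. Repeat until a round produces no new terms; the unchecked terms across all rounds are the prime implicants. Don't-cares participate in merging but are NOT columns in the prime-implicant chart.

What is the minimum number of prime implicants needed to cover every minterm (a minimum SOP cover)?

7

Round 0: 00000✓ 00001✓ 00010✓ 00011✓ 00100✓ 00101✓ 00110✓ 00111✓ 01000✓ 01100✓ 01101✓ 01110✓ 10000✓ 10011✓ 10101✓ 11000✓ 11001✓ 11011✓
Round 1: -0000✓ -0011 -0101 -1000✓ 0-000✓ 0-100✓ 0-101✓ 0-110✓ 00-00✓ 00-01✓ 00-10✓ 00-11✓ 000-0✓ 000-1✓ 0000-✓ 0001-✓ 001-0✓ 001-1✓ 0010-✓ 0011-✓ 01-00✓ 011-0✓ 0110-✓ 1-000✓ 1-011 110-1 1100-
Round 2: --000 0--00 0-1-0 0-10- 00--0✓ 00--1✓ 00-0-✓ 00-1-✓ 000--✓ 001--✓
Round 3: 00---
PIs = {--000, -0011, -0101, 0--00, 0-1-0, 0-10-, 00---, 1-011, 110-1, 1100-}
Coverage chart:
  m0: --000,0--00,00---
  m1: 00--- ←essential
  m2: 00--- ←essential
  m3: -0011,00---
  m4: 0--00,0-1-0,0-10-,00---
  m5: -0101,0-10-,00---
  m6: 0-1-0,00---
  m8: --000,0--00
  m12: 0--00,0-1-0,0-10-
  m13: 0-10- ←essential
  m14: 0-1-0 ←essential
  m16: --000 ←essential
  m19: -0011,1-011
  m21: -0101 ←essential
  m24: --000,1100-
  m25: 110-1,1100-
  m27: 1-011,110-1
Essential: --000, -0101, 0-1-0, 0-10-, 00---
Petrick residual → -0011, 110-1
Min cover (7 terms): c'd'e' + b'c'de + b'cd'e + a'ce' + a'cd' + a'b' + abc'e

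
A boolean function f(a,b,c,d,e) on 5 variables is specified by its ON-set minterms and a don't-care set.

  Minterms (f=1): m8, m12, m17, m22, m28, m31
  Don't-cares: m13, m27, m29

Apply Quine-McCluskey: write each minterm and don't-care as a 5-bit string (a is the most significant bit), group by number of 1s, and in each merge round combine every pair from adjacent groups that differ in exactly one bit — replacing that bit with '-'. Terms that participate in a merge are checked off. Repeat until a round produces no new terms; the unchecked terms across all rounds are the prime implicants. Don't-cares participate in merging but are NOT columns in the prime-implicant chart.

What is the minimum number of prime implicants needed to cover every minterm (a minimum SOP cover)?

5

[col 0] 01000*, 01100*, 01101*, 10001, 10110, 11011*, 11100*, 11101*, 11111*
[col 1] -1100*, -1101*, 01-00, 0110-*, 11-11, 111-1, 1110-*
[col 2] -110-
Prime implicants: -110-, 01-00, 10001, 10110, 11-11, 111-1
PI chart (minterm → PIs covering it):
  8 | 01-00  (sole → essential)
  12 | -110-,01-00
  17 | 10001  (sole → essential)
  22 | 10110  (sole → essential)
  28 | -110-  (sole → essential)
  31 | 11-11,111-1
Essential prime implicants: -110-, 01-00, 10001, 10110
Petrick residual → 11-11
Minimum SOP uses 5 PIs: bcd' + a'bd'e' + ab'c'd'e + ab'cde' + abde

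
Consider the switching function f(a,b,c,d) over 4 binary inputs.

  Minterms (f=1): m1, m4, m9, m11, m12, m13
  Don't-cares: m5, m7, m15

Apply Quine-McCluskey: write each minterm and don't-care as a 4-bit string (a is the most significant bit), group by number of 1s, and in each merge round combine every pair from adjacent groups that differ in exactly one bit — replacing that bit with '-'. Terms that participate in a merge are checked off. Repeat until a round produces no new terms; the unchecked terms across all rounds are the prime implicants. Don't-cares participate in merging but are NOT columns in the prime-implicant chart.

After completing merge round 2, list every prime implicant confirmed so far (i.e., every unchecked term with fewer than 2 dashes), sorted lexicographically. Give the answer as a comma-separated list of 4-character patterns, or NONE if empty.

[col 0] 0001*, 0100*, 0101*, 0111*, 1001*, 1011*, 1100*, 1101*, 1111*
[col 1] -001*, -100*, -101*, -111*, 0-01*, 01-1*, 010-*, 1-01*, 1-11*, 10-1*, 11-1*, 110-*
[col 2] --01, -1-1, -10-, 1--1
Prime implicants: --01, -1-1, -10-, 1--1

NONE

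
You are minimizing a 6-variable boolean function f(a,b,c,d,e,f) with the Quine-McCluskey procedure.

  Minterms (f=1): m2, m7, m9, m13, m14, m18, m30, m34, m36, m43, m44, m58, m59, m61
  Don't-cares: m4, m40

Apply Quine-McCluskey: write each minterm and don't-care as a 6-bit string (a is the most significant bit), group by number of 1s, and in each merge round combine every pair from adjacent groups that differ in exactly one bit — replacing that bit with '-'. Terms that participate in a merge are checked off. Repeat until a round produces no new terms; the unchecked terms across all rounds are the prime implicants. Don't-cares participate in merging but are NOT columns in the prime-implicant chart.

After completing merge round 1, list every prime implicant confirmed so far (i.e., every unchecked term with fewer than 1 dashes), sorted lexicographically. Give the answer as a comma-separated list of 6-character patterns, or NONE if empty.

000111, 111101

Round 0: 000010✓ 000100✓ 000111 001001✓ 001101✓ 001110✓ 010010✓ 011110✓ 100010✓ 100100✓ 101000✓ 101011✓ 101100✓ 111010✓ 111011✓ 111101
Round 1: -00010 -00100 0-0010 0-1110 001-01 1-1011 10-100 101-00 11101-
PIs = {-00010, -00100, 0-0010, 0-1110, 000111, 001-01, 1-1011, 10-100, 101-00, 11101-, 111101}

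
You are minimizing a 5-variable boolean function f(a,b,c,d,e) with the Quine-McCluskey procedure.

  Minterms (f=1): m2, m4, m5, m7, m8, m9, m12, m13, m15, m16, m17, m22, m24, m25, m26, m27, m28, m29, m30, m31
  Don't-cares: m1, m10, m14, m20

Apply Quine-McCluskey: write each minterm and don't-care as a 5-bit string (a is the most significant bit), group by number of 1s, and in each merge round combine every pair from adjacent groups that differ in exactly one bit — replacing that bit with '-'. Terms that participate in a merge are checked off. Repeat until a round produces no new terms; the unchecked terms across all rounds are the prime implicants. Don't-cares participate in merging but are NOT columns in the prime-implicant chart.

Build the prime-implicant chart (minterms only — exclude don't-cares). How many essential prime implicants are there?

4

size-2^0 implicants → 00001(✓)  00010(✓)  00100(✓)  00101(✓)  00111(✓)  01000(✓)  01001(✓)  01010(✓)  01100(✓)  01101(✓)  01110(✓)  01111(✓)  10000(✓)  10001(✓)  10100(✓)  10110(✓)  11000(✓)  11001(✓)  11010(✓)  11011(✓)  11100(✓)  11101(✓)  11110(✓)  11111(✓)
size-2^1 implicants → -0001(✓)  -0100(✓)  -1000(✓)  -1001(✓)  -1010(✓)  -1100(✓)  -1101(✓)  -1110(✓)  -1111(✓)  0-001(✓)  0-010  0-100(✓)  0-101(✓)  0-111(✓)  00-01(✓)  001-1(✓)  0010-(✓)  01-00(✓)  01-01(✓)  01-10(✓)  010-0(✓)  0100-(✓)  011-0(✓)  011-1(✓)  0110-(✓)  0111-(✓)  1-000(✓)  1-001(✓)  1-100(✓)  1-110(✓)  10-00(✓)  1000-(✓)  101-0(✓)  11-00(✓)  11-01(✓)  11-10(✓)  11-11(✓)  110-0(✓)  110-1(✓)  1100-(✓)  1101-(✓)  111-0(✓)  111-1(✓)  1110-(✓)  1111-(✓)
size-2^2 implicants → --001  --100  -1-00(✓)  -1-01(✓)  -1-10(✓)  -10-0(✓)  -100-(✓)  -11-0(✓)  -11-1(✓)  -110-(✓)  -111-(✓)  0--01  0-1-1  0-10-  01--0(✓)  01-0-(✓)  011--(✓)  1--00  1-00-  1-1-0  11--0(✓)  11--1(✓)  11-0-(✓)  11-1-(✓)  110--(✓)  111--(✓)
size-2^3 implicants → -1--0  -1-0-  -11--  11---
Unchecked terms (primes): --001, --100, -1--0, -1-0-, -11--, 0--01, 0-010, 0-1-1, 0-10-, 1--00, 1-00-, 1-1-0, 11---
Minterm coverage:
  m2 ⊆ 0-010 [E]
  m4 ⊆ --100,0-10-
  m5 ⊆ 0--01,0-1-1,0-10-
  m7 ⊆ 0-1-1 [E]
  m8 ⊆ -1--0,-1-0-
  m9 ⊆ --001,-1-0-,0--01
  m12 ⊆ --100,-1--0,-1-0-,-11--,0-10-
  m13 ⊆ -1-0-,-11--,0--01,0-1-1,0-10-
  m15 ⊆ -11--,0-1-1
  m16 ⊆ 1--00,1-00-
  m17 ⊆ --001,1-00-
  m22 ⊆ 1-1-0 [E]
  m24 ⊆ -1--0,-1-0-,1--00,1-00-,11---
  m25 ⊆ --001,-1-0-,1-00-,11---
  m26 ⊆ -1--0,11---
  m27 ⊆ 11--- [E]
  m28 ⊆ --100,-1--0,-1-0-,-11--,1--00,1-1-0,11---
  m29 ⊆ -1-0-,-11--,11---
  m30 ⊆ -1--0,-11--,1-1-0,11---
  m31 ⊆ -11--,11---
E = {0-010, 0-1-1, 1-1-0, 11---}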